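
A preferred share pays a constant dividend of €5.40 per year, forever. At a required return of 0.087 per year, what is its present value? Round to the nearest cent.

Level perpetuity: PV = C / r = €5.40 / 0.087 = €62.07

€62.07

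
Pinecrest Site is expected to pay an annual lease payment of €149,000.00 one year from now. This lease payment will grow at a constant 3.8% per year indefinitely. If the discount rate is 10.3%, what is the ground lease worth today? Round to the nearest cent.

Growing perpetuity: P = D₁ / (r − g) = €149,000.0000 / (0.103 − 0.038) = €2,292,307.69

€2292307.69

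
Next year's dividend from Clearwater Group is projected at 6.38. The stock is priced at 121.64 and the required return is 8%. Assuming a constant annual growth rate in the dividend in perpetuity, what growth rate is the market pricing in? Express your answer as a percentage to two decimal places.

2.76%

P = D₁/(r−g) ⇒ g = r − D₁/P = 0.08 − 6.38/121.64 = 0.027550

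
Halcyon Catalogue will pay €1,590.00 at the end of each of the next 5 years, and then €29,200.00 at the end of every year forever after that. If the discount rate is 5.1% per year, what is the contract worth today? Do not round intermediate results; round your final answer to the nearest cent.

€453341.88

PV of 5-year annuity: €1,590.00 × [1 − (1+0.051)^−5] / 0.051 = 6864.88031
Perpetuity value at year 5: €29,200.00 / 0.051 = 572549.01961
PV of perpetuity: 572549.01961 / (1+0.051)^5 = 446477.00394
Total PV = 6864.88031 + 446477.00394 = 453341.88425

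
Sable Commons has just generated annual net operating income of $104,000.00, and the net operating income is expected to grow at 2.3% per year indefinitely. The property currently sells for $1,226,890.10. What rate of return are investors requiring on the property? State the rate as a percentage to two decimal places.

D₁ = $104,000.00 × 1.023 = $106,392.0000
P = D₁/(r − g) ⇒ r = D₁/P + g = $106,392.0000/$1,226,890.10 + 0.023 = 0.086717 + 0.023 = 0.109717

10.97%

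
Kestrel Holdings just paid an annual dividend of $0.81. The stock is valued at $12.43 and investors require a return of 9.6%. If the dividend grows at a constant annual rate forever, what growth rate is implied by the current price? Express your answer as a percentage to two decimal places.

P = D₀(1+g)/(r−g) ⇒ P(r−g) = D₀(1+g) ⇒ g(P+D₀) = P·r − D₀
g = (P·r − D₀)/(P + D₀) = ($12.43×0.096 − $0.81) / ($12.43 + $0.81) = 0.028949

2.89%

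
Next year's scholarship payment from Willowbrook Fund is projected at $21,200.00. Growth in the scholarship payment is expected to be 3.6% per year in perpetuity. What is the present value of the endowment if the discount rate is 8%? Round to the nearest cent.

$481818.18

Growing perpetuity: P = D₁ / (r − g) = $21,200.0000 / (0.08 − 0.036) = $481,818.18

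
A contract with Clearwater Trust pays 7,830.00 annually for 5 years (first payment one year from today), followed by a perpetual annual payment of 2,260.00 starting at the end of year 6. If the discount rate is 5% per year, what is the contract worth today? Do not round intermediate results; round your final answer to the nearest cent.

PV of 5-year annuity: 7,830.00 × [1 − (1+0.05)^−5] / 0.05 = 33899.80233
Perpetuity value at year 5: 2,260.00 / 0.05 = 45200.00000
PV of perpetuity: 45200.00000 / (1+0.05)^5 = 35415.38272
Total PV = 33899.80233 + 35415.38272 = 69315.18506

69315.19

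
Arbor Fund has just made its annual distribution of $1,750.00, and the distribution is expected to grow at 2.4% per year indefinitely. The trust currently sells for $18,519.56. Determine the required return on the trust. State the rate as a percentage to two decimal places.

12.08%

D₁ = $1,750.00 × 1.024 = $1,792.0000
P = D₁/(r − g) ⇒ r = D₁/P + g = $1,792.0000/$18,519.56 + 0.024 = 0.096763 + 0.024 = 0.120763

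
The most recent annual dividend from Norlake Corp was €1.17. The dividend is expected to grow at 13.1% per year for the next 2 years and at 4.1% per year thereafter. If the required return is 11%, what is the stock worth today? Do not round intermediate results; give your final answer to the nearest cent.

D_1 = 1.32327
D_2 = 1.49662
Terminal value at year 2: TV = D_2×(1+g_2)/(r−g_2) = 1.55798/0.069 = 22.57942
P_0 = D_1/(1+r)^1 + D_2/(1+r)^2 + TV/(1+r)^2
    = 1.19214 + 1.21469 + 18.32596 = 20.73278

€20.73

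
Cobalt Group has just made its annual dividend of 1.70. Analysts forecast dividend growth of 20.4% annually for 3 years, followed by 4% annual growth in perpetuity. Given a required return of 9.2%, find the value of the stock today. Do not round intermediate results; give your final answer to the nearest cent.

51.79

D_1 = 2.04680
D_2 = 2.46435
D_3 = 2.96707
Terminal value at year 3: TV = D_3×(1+g_2)/(r−g_2) = 3.08576/0.052 = 59.34148
P_0 = D_1/(1+r)^1 + D_2/(1+r)^2 + D_3/(1+r)^3 + TV/(1+r)^3
    = 1.87436 + 2.06660 + 2.27856 + 45.57120 = 51.79072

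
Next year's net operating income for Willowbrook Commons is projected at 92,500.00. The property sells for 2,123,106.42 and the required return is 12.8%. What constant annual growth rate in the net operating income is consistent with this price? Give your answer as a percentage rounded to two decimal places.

P = D₁/(r−g) ⇒ g = r − D₁/P = 0.128 − 92,500.00/2,123,106.42 = 0.084432

8.44%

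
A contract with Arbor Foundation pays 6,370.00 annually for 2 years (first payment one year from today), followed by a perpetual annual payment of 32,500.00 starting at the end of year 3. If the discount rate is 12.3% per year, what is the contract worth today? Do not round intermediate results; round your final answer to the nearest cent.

220240.08

PV of 2-year annuity: 6,370.00 × [1 − (1+0.123)^−2] / 0.123 = 10723.33599
Perpetuity value at year 2: 32,500.00 / 0.123 = 264227.64228
PV of perpetuity: 264227.64228 / (1+0.123)^2 = 209516.74434
Total PV = 10723.33599 + 209516.74434 = 220240.08034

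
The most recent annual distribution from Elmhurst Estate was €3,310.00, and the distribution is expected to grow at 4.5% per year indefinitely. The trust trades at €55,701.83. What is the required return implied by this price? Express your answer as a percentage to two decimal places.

10.71%

D₁ = €3,310.00 × 1.045 = €3,458.9500
P = D₁/(r − g) ⇒ r = D₁/P + g = €3,458.9500/€55,701.83 + 0.045 = 0.062098 + 0.045 = 0.107098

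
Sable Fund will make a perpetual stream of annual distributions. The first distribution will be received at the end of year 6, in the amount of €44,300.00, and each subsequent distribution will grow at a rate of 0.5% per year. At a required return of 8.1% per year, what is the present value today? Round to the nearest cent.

€394876.84

Value at end of year 5: C₁ / (r − g) = €44,300.00 / (0.081 − 0.005) = €582,894.7368
Discount to today: PV = €582,894.7368 / (1 + 0.081)^5 = €582,894.7368 / 1.476143 = €394,876.84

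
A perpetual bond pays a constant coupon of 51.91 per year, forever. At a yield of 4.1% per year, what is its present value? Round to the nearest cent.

Level perpetuity: PV = C / r = 51.91 / 0.041 = 1,266.10

1266.10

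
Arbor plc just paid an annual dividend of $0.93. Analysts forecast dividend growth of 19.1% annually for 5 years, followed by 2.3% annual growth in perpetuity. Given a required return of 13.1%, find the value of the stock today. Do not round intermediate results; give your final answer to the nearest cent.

$16.85

D_1 = 1.10763
D_2 = 1.31919
D_3 = 1.57115
D_4 = 1.87124
D_5 = 2.22865
Terminal value at year 5: TV = D_5×(1+g_2)/(r−g_2) = 2.27991/0.108 = 21.11026
P_0 = D_1/(1+r)^1 + D_2/(1+r)^2 + D_3/(1+r)^3 + D_4/(1+r)^4 + D_5/(1+r)^5 + TV/(1+r)^5
    = 0.97934 + 1.03129 + 1.08600 + 1.14361 + 1.20428 + 11.40724 = 16.85177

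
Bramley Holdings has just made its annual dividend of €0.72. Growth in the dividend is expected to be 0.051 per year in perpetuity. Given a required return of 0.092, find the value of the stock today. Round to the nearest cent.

€18.46

D₁ = D₀ × (1 + g) = €0.72 × 1.051 = €0.7567
Growing perpetuity: P = D₁ / (r − g) = €0.7567 / (0.092 − 0.051) = €18.46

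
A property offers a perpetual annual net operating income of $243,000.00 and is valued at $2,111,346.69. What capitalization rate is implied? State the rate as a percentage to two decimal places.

P = C/r ⇒ r = C/P = $243,000.00/$2,111,346.69 = 0.115092

11.51%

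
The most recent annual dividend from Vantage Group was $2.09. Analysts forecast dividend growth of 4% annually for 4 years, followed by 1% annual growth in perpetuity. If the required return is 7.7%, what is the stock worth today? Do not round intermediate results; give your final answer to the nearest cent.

$35.06

D_1 = 2.17360
D_2 = 2.26054
D_3 = 2.35097
D_4 = 2.44500
Terminal value at year 4: TV = D_4×(1+g_2)/(r−g_2) = 2.46945/0.067 = 36.85753
P_0 = D_1/(1+r)^1 + D_2/(1+r)^2 + D_3/(1+r)^3 + D_4/(1+r)^4 + TV/(1+r)^4
    = 2.01820 + 1.94886 + 1.88191 + 1.81726 + 27.39450 = 35.06073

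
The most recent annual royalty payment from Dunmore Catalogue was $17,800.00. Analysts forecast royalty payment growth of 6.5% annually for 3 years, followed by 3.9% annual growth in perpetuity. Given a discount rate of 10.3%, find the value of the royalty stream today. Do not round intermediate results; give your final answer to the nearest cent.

$309926.83

D_1 = 18957.00000
D_2 = 20189.20500
D_3 = 21501.50333
Terminal value at year 3: TV = D_3×(1+g_2)/(r−g_2) = 22340.06195/0.064 = 349063.46804
P_0 = D_1/(1+r)^1 + D_2/(1+r)^2 + D_3/(1+r)^3 + TV/(1+r)^3
    = 17186.76337 + 16594.65366 + 16022.94302 + 260122.46561 = 309926.82567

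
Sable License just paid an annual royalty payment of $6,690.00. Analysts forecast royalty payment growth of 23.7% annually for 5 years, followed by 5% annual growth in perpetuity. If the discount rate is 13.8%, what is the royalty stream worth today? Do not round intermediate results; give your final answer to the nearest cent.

$164396.01

D_1 = 8275.53000
D_2 = 10236.83061
D_3 = 12662.95946
D_4 = 15664.08086
D_5 = 19376.46802
Terminal value at year 5: TV = D_5×(1+g_2)/(r−g_2) = 20345.29142/0.088 = 231196.49343
P_0 = D_1/(1+r)^1 + D_2/(1+r)^2 + D_3/(1+r)^3 + D_4/(1+r)^4 + D_5/(1+r)^5 + TV/(1+r)^5
    = 7271.99473 + 7904.61993 + 8592.28019 + 9339.76326 + 10152.27342 + 121135.08058 = 164396.01210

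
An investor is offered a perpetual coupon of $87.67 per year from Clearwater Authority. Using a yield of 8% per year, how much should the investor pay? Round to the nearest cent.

$1095.88

Level perpetuity: PV = C / r = $87.67 / 0.08 = $1,095.88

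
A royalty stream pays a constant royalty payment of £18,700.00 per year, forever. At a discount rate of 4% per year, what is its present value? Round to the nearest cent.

£467500.00

Level perpetuity: PV = C / r = £18,700.00 / 0.04 = £467,500.00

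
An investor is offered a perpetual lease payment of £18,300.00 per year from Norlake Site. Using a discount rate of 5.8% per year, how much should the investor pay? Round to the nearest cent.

Level perpetuity: PV = C / r = £18,300.00 / 0.058 = £315,517.24

£315517.24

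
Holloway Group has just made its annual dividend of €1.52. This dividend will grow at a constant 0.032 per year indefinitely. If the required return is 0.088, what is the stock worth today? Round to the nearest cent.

€28.01

D₁ = D₀ × (1 + g) = €1.52 × 1.032 = €1.5686
Growing perpetuity: P = D₁ / (r − g) = €1.5686 / (0.088 − 0.032) = €28.01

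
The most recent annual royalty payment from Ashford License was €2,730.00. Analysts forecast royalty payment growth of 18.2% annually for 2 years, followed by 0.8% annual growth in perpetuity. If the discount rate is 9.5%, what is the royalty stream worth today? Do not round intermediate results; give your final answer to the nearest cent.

D_1 = 3226.86000
D_2 = 3814.14852
Terminal value at year 2: TV = D_2×(1+g_2)/(r−g_2) = 3844.66171/0.087 = 44191.51389
P_0 = D_1/(1+r)^1 + D_2/(1+r)^2 + TV/(1+r)^2
    = 2946.90411 + 3181.04170 + 36856.20724 = 42984.15305

€42984.15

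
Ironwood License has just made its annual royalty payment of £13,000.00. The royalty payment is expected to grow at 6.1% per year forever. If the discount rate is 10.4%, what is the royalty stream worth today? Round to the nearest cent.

D₁ = D₀ × (1 + g) = £13,000.00 × 1.061 = £13,793.0000
Growing perpetuity: P = D₁ / (r − g) = £13,793.0000 / (0.104 − 0.061) = £320,767.44

£320767.44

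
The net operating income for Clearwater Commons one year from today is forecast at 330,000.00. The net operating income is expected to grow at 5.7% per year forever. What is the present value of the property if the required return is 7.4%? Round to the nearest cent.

19411764.71

Growing perpetuity: P = D₁ / (r − g) = 330,000.0000 / (0.074 − 0.057) = 19,411,764.71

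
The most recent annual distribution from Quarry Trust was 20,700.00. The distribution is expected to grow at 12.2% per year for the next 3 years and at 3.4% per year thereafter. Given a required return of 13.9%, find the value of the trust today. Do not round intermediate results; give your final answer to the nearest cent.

D_1 = 23225.40000
D_2 = 26058.89880
D_3 = 29238.08445
Terminal value at year 3: TV = D_3×(1+g_2)/(r−g_2) = 30232.17933/0.105 = 287925.51738
P_0 = D_1/(1+r)^1 + D_2/(1+r)^2 + D_3/(1+r)^3 + TV/(1+r)^3
    = 20391.04478 + 20086.70082 + 19786.89932 + 194853.84663 = 255118.49155

255118.49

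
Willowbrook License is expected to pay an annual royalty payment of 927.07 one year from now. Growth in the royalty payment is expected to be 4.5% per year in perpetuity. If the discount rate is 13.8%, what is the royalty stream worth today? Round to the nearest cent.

Growing perpetuity: P = D₁ / (r − g) = 927.0700 / (0.138 − 0.045) = 9,968.49

9968.49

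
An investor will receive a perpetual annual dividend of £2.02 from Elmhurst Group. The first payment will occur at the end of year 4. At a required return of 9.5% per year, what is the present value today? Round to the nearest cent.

£16.20

Value at end of year 3: C / r = £2.02 / 0.095 = £21.2632
Discount to today: PV = £21.2632 / (1 + 0.095)^3 = £21.2632 / 1.312932 = £16.20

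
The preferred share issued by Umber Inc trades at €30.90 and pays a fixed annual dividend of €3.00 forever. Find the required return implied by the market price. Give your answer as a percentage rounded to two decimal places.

P = C/r ⇒ r = C/P = €3.00/€30.90 = 0.097087

9.71%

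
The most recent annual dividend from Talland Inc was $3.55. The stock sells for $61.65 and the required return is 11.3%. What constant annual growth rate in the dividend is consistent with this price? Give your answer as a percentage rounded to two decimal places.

5.24%

P = D₀(1+g)/(r−g) ⇒ P(r−g) = D₀(1+g) ⇒ g(P+D₀) = P·r − D₀
g = (P·r − D₀)/(P + D₀) = ($61.65×0.113 − $3.55) / ($61.65 + $3.55) = 0.052400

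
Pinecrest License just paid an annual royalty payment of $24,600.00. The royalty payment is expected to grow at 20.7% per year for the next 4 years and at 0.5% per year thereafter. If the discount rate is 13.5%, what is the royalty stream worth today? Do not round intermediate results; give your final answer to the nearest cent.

D_1 = 29692.20000
D_2 = 35838.48540
D_3 = 43257.05188
D_4 = 52211.26162
Terminal value at year 4: TV = D_4×(1+g_2)/(r−g_2) = 52472.31792/0.13 = 403633.21480
P_0 = D_1/(1+r)^1 + D_2/(1+r)^2 + D_3/(1+r)^3 + D_4/(1+r)^4 + TV/(1+r)^4
    = 26160.52863 + 27820.05116 + 29584.84735 + 31461.59538 + 243222.33350 = 358249.35602

$358249.36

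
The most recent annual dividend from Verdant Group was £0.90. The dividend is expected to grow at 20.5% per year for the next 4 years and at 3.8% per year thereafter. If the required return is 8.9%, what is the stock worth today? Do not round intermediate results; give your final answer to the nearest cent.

D_1 = 1.08450
D_2 = 1.30682
D_3 = 1.57472
D_4 = 1.89754
Terminal value at year 4: TV = D_4×(1+g_2)/(r−g_2) = 1.96965/0.051 = 38.62050
P_0 = D_1/(1+r)^1 + D_2/(1+r)^2 + D_3/(1+r)^3 + D_4/(1+r)^4 + TV/(1+r)^4
    = 0.99587 + 1.10195 + 1.21933 + 1.34921 + 27.46037 = 32.12672

£32.13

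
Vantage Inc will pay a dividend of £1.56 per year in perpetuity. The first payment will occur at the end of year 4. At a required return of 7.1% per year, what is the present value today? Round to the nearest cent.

£17.89

Value at end of year 3: C / r = £1.56 / 0.071 = £21.9718
Discount to today: PV = £21.9718 / (1 + 0.071)^3 = £21.9718 / 1.228481 = £17.89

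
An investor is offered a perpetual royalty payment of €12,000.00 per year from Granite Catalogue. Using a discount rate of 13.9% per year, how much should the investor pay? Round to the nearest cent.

€86330.94

Level perpetuity: PV = C / r = €12,000.00 / 0.139 = €86,330.94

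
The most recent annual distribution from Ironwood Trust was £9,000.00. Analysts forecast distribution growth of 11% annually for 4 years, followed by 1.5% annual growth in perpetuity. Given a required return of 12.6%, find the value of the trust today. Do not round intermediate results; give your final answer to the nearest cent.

D_1 = 9990.00000
D_2 = 11088.90000
D_3 = 12308.67900
D_4 = 13662.63369
Terminal value at year 4: TV = D_4×(1+g_2)/(r−g_2) = 13867.57320/0.111 = 124933.09185
P_0 = D_1/(1+r)^1 + D_2/(1+r)^2 + D_3/(1+r)^3 + D_4/(1+r)^4 + TV/(1+r)^4
    = 8872.11368 + 8746.04457 + 8621.76685 + 8499.25506 + 77718.41339 = 112457.59354

£112457.59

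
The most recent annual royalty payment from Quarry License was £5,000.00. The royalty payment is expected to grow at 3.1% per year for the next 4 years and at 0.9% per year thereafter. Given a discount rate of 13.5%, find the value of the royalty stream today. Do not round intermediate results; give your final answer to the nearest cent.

£43080.43

D_1 = 5155.00000
D_2 = 5314.80500
D_3 = 5479.56395
D_4 = 5649.43044
Terminal value at year 4: TV = D_4×(1+g_2)/(r−g_2) = 5700.27531/0.126 = 45240.28025
P_0 = D_1/(1+r)^1 + D_2/(1+r)^2 + D_3/(1+r)^3 + D_4/(1+r)^4 + TV/(1+r)^4
    = 4541.85022 + 4125.68068 + 3747.64475 + 3404.24822 + 27261.00362 = 43080.42749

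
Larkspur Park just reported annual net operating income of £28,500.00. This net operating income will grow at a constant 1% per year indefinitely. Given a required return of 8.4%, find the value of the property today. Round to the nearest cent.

D₁ = D₀ × (1 + g) = £28,500.00 × 1.01 = £28,785.0000
Growing perpetuity: P = D₁ / (r − g) = £28,785.0000 / (0.084 − 0.01) = £388,986.49

£388986.49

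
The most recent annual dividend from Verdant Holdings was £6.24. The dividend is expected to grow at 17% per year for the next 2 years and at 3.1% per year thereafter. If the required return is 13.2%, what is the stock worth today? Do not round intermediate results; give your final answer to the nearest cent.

D_1 = 7.30080
D_2 = 8.54194
Terminal value at year 2: TV = D_2×(1+g_2)/(r−g_2) = 8.80674/0.101 = 87.19541
P_0 = D_1/(1+r)^1 + D_2/(1+r)^2 + TV/(1+r)^2
    = 6.44947 + 6.66597 + 68.04571 = 81.16115

£81.16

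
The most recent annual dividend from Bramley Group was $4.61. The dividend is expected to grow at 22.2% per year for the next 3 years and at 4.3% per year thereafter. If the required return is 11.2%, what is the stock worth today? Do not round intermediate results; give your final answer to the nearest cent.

D_1 = 5.63342
D_2 = 6.88404
D_3 = 8.41230
Terminal value at year 3: TV = D_3×(1+g_2)/(r−g_2) = 8.77402/0.069 = 127.15978
P_0 = D_1/(1+r)^1 + D_2/(1+r)^2 + D_3/(1+r)^3 + TV/(1+r)^3
    = 5.06603 + 5.56716 + 6.11787 + 92.47735 = 109.22841

$109.23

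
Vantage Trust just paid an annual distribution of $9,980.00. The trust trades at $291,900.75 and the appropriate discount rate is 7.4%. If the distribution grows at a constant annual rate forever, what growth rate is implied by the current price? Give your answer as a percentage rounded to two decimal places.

P = D₀(1+g)/(r−g) ⇒ P(r−g) = D₀(1+g) ⇒ g(P+D₀) = P·r − D₀
g = (P·r − D₀)/(P + D₀) = ($291,900.75×0.074 − $9,980.00) / ($291,900.75 + $9,980.00) = 0.038494

3.85%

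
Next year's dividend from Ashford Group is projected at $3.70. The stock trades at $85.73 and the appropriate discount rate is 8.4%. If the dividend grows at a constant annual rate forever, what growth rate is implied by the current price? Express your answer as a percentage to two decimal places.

4.08%

P = D₁/(r−g) ⇒ g = r − D₁/P = 0.084 − $3.70/$85.73 = 0.040841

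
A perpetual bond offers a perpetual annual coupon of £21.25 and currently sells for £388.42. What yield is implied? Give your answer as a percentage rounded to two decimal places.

5.47%

P = C/r ⇒ r = C/P = £21.25/£388.42 = 0.054709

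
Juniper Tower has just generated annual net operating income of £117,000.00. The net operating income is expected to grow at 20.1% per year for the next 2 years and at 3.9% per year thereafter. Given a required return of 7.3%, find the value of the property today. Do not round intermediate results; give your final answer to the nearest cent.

£4756825.15

D_1 = 140517.00000
D_2 = 168760.91700
Terminal value at year 2: TV = D_2×(1+g_2)/(r−g_2) = 175342.59276/0.034 = 5157135.08126
P_0 = D_1/(1+r)^1 + D_2/(1+r)^2 + TV/(1+r)^2
    = 130957.12954 + 146579.22887 + 4479288.78823 = 4756825.14665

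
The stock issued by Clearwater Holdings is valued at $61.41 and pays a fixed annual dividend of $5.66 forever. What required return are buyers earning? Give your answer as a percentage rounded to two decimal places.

P = C/r ⇒ r = C/P = $5.66/$61.41 = 0.092167

9.22%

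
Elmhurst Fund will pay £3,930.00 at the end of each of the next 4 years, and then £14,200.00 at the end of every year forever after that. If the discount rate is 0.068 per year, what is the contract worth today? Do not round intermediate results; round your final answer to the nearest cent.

£173879.23

PV of 4-year annuity: £3,930.00 × [1 − (1+0.068)^−4] / 0.068 = 13372.06455
Perpetuity value at year 4: £14,200.00 / 0.068 = 208823.52941
PV of perpetuity: 208823.52941 / (1+0.068)^4 = 160507.16387
Total PV = 13372.06455 + 160507.16387 = 173879.22842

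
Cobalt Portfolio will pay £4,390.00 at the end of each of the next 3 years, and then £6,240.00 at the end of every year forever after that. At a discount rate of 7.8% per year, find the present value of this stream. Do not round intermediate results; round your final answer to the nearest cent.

£75215.11

PV of 3-year annuity: £4,390.00 × [1 − (1+0.078)^−3] / 0.078 = 11354.40830
Perpetuity value at year 3: £6,240.00 / 0.078 = 80000.00000
PV of perpetuity: 80000.00000 / (1+0.078)^3 = 63860.70438
Total PV = 11354.40830 + 63860.70438 = 75215.11268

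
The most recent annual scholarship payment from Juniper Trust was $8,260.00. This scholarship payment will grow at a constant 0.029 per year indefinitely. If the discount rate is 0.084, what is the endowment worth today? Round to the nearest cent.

D₁ = D₀ × (1 + g) = $8,260.00 × 1.029 = $8,499.5400
Growing perpetuity: P = D₁ / (r − g) = $8,499.5400 / (0.084 − 0.029) = $154,537.09

$154537.09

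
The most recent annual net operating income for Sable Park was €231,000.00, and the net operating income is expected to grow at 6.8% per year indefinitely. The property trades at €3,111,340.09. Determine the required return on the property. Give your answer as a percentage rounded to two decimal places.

14.73%

D₁ = €231,000.00 × 1.068 = €246,708.0000
P = D₁/(r − g) ⇒ r = D₁/P + g = €246,708.0000/€3,111,340.09 + 0.068 = 0.079293 + 0.068 = 0.147293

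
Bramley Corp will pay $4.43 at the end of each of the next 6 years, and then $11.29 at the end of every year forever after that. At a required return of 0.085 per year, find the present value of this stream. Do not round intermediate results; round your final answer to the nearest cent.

PV of 6-year annuity: $4.43 × [1 − (1+0.085)^−6] / 0.085 = 20.17239
Perpetuity value at year 6: $11.29 / 0.085 = 132.82353
PV of perpetuity: 132.82353 / (1+0.085)^6 = 81.41353
Total PV = 20.17239 + 81.41353 = 101.58592

$101.59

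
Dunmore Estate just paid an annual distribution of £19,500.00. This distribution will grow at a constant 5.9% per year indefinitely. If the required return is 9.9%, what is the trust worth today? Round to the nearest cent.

D₁ = D₀ × (1 + g) = £19,500.00 × 1.059 = £20,650.5000
Growing perpetuity: P = D₁ / (r − g) = £20,650.5000 / (0.099 − 0.059) = £516,262.50

£516262.50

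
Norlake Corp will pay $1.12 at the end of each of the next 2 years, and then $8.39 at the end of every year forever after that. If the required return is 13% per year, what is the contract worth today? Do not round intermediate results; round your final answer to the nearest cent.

$52.41

PV of 2-year annuity: $1.12 × [1 − (1+0.13)^−2] / 0.13 = 1.86827
Perpetuity value at year 2: $8.39 / 0.13 = 64.53846
PV of perpetuity: 64.53846 / (1+0.13)^2 = 50.54308
Total PV = 1.86827 + 50.54308 = 52.41136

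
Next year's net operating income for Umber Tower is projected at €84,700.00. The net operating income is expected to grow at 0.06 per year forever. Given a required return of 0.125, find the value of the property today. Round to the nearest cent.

Growing perpetuity: P = D₁ / (r − g) = €84,700.0000 / (0.125 − 0.06) = €1,303,076.92

€1303076.92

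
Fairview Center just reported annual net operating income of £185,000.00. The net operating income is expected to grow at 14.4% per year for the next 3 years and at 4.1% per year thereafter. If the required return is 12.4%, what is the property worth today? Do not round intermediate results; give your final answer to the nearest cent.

D_1 = 211640.00000
D_2 = 242116.16000
D_3 = 276980.88704
Terminal value at year 3: TV = D_3×(1+g_2)/(r−g_2) = 288337.10341/0.083 = 3473941.00492
P_0 = D_1/(1+r)^1 + D_2/(1+r)^2 + D_3/(1+r)^3 + TV/(1+r)^3
    = 188291.81495 + 191642.20311 + 195052.20673 + 2446377.67714 = 3021363.90193

£3021363.90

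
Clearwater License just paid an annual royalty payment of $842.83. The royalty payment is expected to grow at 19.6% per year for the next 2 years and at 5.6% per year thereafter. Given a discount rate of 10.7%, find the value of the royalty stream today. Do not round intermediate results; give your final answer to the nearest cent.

D_1 = 1008.02468
D_2 = 1205.59752
Terminal value at year 2: TV = D_2×(1+g_2)/(r−g_2) = 1273.11098/0.051 = 24962.96036
P_0 = D_1/(1+r)^1 + D_2/(1+r)^2 + TV/(1+r)^2
    = 910.59140 + 983.80065 + 20370.46043 = 22264.85247

$22264.85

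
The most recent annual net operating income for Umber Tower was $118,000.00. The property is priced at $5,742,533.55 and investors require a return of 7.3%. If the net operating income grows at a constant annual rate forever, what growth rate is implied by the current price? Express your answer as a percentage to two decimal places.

5.14%

P = D₀(1+g)/(r−g) ⇒ P(r−g) = D₀(1+g) ⇒ g(P+D₀) = P·r − D₀
g = (P·r − D₀)/(P + D₀) = ($5,742,533.55×0.073 − $118,000.00) / ($5,742,533.55 + $118,000.00) = 0.051395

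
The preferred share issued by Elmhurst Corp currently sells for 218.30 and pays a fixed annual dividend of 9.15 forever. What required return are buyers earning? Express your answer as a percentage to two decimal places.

P = C/r ⇒ r = C/P = 9.15/218.30 = 0.041915

4.19%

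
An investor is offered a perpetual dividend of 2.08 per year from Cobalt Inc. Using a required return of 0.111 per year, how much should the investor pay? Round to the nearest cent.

Level perpetuity: PV = C / r = 2.08 / 0.111 = 18.74

18.74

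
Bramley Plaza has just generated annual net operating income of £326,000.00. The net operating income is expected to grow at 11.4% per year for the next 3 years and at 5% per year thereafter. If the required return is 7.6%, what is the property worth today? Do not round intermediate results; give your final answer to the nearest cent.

D_1 = 363164.00000
D_2 = 404564.69600
D_3 = 450685.07134
Terminal value at year 3: TV = D_3×(1+g_2)/(r−g_2) = 473219.32491/0.026 = 18200743.26582
P_0 = D_1/(1+r)^1 + D_2/(1+r)^2 + D_3/(1+r)^3 + TV/(1+r)^3
    = 337513.01115 + 349432.61564 + 361773.17269 + 14610070.43569 = 15658789.23517

£15658789.24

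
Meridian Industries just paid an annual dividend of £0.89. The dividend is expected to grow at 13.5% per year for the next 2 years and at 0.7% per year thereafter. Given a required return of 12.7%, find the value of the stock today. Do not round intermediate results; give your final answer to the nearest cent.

D_1 = 1.01015
D_2 = 1.14652
Terminal value at year 2: TV = D_2×(1+g_2)/(r−g_2) = 1.15455/0.12 = 9.62122
P_0 = D_1/(1+r)^1 + D_2/(1+r)^2 + TV/(1+r)^2
    = 0.89632 + 0.90268 + 7.57499 = 9.37399

£9.37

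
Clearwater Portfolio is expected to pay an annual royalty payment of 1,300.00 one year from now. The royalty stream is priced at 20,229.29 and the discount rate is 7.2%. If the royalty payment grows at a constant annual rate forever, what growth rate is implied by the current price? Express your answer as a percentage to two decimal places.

P = D₁/(r−g) ⇒ g = r − D₁/P = 0.072 − 1,300.00/20,229.29 = 0.007737

0.77%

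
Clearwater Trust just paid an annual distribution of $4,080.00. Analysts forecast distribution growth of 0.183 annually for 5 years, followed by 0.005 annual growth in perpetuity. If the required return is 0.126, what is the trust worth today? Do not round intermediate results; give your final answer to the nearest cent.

D_1 = 4826.64000
D_2 = 5709.91512
D_3 = 6754.82959
D_4 = 7990.96340
D_5 = 9453.30970
Terminal value at year 5: TV = D_5×(1+g_2)/(r−g_2) = 9500.57625/0.121 = 78517.15911
P_0 = D_1/(1+r)^1 + D_2/(1+r)^2 + D_3/(1+r)^3 + D_4/(1+r)^4 + D_5/(1+r)^5 + TV/(1+r)^5
    = 4286.53641 + 4503.52804 + 4731.50415 + 4971.02079 + 5222.66216 + 43378.30970 = 67093.56126

$67093.56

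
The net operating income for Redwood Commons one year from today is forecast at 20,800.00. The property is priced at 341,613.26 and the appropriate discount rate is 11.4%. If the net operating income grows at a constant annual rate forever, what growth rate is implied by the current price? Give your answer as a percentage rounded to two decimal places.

P = D₁/(r−g) ⇒ g = r − D₁/P = 0.114 − 20,800.00/341,613.26 = 0.053112

5.31%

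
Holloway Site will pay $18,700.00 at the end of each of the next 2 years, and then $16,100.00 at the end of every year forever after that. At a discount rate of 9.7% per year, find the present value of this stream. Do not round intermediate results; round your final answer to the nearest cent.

PV of 2-year annuity: $18,700.00 × [1 − (1+0.097)^−2] / 0.097 = 32585.67952
Perpetuity value at year 2: $16,100.00 / 0.097 = 165979.38144
PV of perpetuity: 165979.38144 / (1+0.097)^2 = 137924.33117
Total PV = 32585.67952 + 137924.33117 = 170510.01068

$170510.01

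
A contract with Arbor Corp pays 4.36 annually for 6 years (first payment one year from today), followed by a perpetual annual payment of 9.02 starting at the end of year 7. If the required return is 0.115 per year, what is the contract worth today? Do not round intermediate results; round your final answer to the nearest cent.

59.00

PV of 6-year annuity: 4.36 × [1 − (1+0.115)^−6] / 0.115 = 18.18248
Perpetuity value at year 6: 9.02 / 0.115 = 78.43478
PV of perpetuity: 78.43478 / (1+0.115)^6 = 40.81873
Total PV = 18.18248 + 40.81873 = 59.00121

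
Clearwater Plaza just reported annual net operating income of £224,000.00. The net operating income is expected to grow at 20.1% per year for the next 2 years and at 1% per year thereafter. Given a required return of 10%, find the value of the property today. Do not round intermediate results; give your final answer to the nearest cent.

D_1 = 269024.00000
D_2 = 323097.82400
Terminal value at year 2: TV = D_2×(1+g_2)/(r−g_2) = 326328.80224/0.09 = 3625875.58044
P_0 = D_1/(1+r)^1 + D_2/(1+r)^2 + TV/(1+r)^2
    = 244567.27273 + 267022.99504 + 2996591.38880 = 3508181.65657

£3508181.66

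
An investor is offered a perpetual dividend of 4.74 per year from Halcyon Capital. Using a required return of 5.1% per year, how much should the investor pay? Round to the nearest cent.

92.94

Level perpetuity: PV = C / r = 4.74 / 0.051 = 92.94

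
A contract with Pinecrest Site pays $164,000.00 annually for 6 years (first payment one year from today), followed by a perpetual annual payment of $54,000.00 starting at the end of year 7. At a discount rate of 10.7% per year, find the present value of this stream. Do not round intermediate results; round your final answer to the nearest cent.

$974081.66

PV of 6-year annuity: $164,000.00 × [1 − (1+0.107)^−6] / 0.107 = 699845.79194
Perpetuity value at year 6: $54,000.00 / 0.107 = 504672.89720
PV of perpetuity: 504672.89720 / (1+0.107)^6 = 274235.86814
Total PV = 699845.79194 + 274235.86814 = 974081.66008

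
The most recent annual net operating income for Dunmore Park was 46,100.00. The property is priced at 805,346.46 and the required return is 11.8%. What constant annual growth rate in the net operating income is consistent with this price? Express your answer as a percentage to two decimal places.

5.75%

P = D₀(1+g)/(r−g) ⇒ P(r−g) = D₀(1+g) ⇒ g(P+D₀) = P·r − D₀
g = (P·r − D₀)/(P + D₀) = (805,346.46×0.118 − 46,100.00) / (805,346.46 + 46,100.00) = 0.057468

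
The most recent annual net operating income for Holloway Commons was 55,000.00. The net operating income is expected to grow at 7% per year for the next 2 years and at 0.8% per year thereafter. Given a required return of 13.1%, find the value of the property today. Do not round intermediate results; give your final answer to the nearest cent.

D_1 = 58850.00000
D_2 = 62969.50000
Terminal value at year 2: TV = D_2×(1+g_2)/(r−g_2) = 63473.25600/0.123 = 516042.73171
P_0 = D_1/(1+r)^1 + D_2/(1+r)^2 + TV/(1+r)^2
    = 52033.59859 + 49227.18876 + 403422.81519 = 504683.60254

504683.60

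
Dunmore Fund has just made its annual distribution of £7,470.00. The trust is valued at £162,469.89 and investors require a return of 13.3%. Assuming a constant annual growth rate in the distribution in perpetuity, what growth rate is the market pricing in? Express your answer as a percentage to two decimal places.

8.32%

P = D₀(1+g)/(r−g) ⇒ P(r−g) = D₀(1+g) ⇒ g(P+D₀) = P·r − D₀
g = (P·r − D₀)/(P + D₀) = (£162,469.89×0.133 − £7,470.00) / (£162,469.89 + £7,470.00) = 0.083197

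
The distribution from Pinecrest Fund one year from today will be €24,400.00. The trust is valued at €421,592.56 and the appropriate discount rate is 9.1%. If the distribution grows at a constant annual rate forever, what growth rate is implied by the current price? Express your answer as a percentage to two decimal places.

P = D₁/(r−g) ⇒ g = r − D₁/P = 0.091 − €24,400.00/€421,592.56 = 0.033124

3.31%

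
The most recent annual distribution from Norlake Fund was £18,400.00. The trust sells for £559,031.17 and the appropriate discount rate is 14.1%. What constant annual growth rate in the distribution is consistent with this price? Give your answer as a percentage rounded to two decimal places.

P = D₀(1+g)/(r−g) ⇒ P(r−g) = D₀(1+g) ⇒ g(P+D₀) = P·r − D₀
g = (P·r − D₀)/(P + D₀) = (£559,031.17×0.141 − £18,400.00) / (£559,031.17 + £18,400.00) = 0.104642

10.46%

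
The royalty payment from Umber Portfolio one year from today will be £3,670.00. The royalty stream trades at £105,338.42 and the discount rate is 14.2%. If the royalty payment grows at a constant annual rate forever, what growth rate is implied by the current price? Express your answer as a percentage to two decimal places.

10.72%

P = D₁/(r−g) ⇒ g = r − D₁/P = 0.142 − £3,670.00/£105,338.42 = 0.107160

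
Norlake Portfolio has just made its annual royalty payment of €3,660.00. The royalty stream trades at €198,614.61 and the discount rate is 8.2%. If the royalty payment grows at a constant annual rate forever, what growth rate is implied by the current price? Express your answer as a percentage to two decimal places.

P = D₀(1+g)/(r−g) ⇒ P(r−g) = D₀(1+g) ⇒ g(P+D₀) = P·r − D₀
g = (P·r − D₀)/(P + D₀) = (€198,614.61×0.082 − €3,660.00) / (€198,614.61 + €3,660.00) = 0.062422

6.24%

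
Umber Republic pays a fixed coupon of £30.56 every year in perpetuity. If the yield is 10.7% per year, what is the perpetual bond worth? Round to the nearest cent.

£285.61

Level perpetuity: PV = C / r = £30.56 / 0.107 = £285.61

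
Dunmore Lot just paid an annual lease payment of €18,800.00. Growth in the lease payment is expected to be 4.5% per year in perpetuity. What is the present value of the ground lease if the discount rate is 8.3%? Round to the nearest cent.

D₁ = D₀ × (1 + g) = €18,800.00 × 1.045 = €19,646.0000
Growing perpetuity: P = D₁ / (r − g) = €19,646.0000 / (0.083 − 0.045) = €517,000.00

€517000.00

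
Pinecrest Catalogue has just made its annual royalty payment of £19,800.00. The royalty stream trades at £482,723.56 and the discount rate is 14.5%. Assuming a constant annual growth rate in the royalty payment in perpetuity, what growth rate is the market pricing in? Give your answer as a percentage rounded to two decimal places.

P = D₀(1+g)/(r−g) ⇒ P(r−g) = D₀(1+g) ⇒ g(P+D₀) = P·r − D₀
g = (P·r − D₀)/(P + D₀) = (£482,723.56×0.145 − £19,800.00) / (£482,723.56 + £19,800.00) = 0.099886

9.99%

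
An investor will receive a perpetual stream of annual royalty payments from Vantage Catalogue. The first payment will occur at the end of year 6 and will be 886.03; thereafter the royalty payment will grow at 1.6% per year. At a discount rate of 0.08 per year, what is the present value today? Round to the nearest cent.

Value at end of year 5: C₁ / (r − g) = 886.03 / (0.08 − 0.016) = 13,844.2188
Discount to today: PV = 13,844.2188 / (1 + 0.08)^5 = 13,844.2188 / 1.469328 = 9,422.14

9422.14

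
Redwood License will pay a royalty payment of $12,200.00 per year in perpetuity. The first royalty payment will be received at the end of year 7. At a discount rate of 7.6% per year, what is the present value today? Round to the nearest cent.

Value at end of year 6: C / r = $12,200.00 / 0.076 = $160,526.3158
Discount to today: PV = $160,526.3158 / (1 + 0.076)^6 = $160,526.3158 / 1.551935 = $103,436.21

$103436.21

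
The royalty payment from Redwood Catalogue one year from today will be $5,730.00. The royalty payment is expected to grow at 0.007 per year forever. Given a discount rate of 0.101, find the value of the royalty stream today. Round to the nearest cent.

Growing perpetuity: P = D₁ / (r − g) = $5,730.0000 / (0.101 − 0.007) = $60,957.45

$60957.45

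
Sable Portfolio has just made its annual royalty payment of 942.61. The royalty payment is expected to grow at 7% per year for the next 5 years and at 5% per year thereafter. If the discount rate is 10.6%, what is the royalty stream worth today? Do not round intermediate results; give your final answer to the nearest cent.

D_1 = 1008.59270
D_2 = 1079.19419
D_3 = 1154.73778
D_4 = 1235.56943
D_5 = 1322.05929
Terminal value at year 5: TV = D_5×(1+g_2)/(r−g_2) = 1388.16225/0.056 = 24788.61163
P_0 = D_1/(1+r)^1 + D_2/(1+r)^2 + D_3/(1+r)^3 + D_4/(1+r)^4 + D_5/(1+r)^5 + TV/(1+r)^5
    = 911.92830 + 882.24528 + 853.52844 + 825.74632 + 798.86850 + 14978.78436 = 19251.10119

19251.10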